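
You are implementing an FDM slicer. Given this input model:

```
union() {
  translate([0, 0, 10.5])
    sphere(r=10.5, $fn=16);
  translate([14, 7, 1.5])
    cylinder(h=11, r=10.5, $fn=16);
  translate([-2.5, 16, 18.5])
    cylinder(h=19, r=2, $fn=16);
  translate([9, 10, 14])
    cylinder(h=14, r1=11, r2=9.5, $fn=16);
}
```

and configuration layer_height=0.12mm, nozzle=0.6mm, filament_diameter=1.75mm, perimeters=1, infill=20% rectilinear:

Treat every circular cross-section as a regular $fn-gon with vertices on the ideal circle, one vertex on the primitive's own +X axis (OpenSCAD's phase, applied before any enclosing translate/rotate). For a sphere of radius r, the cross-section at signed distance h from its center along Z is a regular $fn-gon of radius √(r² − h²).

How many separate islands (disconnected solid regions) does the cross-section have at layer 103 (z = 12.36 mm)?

At z = 12.36 mm: the r=10.5 sphere contributes a regular 16-gon of circumradius √(10.5²−1.86²) = 10.334; the r=10.5 cylinder at (14, 7) gives a regular 16-gon of circumradius 10.5 (constant along its height); the cylinder at (-2.5, 16) is not intersected at this z (z outside [18.5, 37.5]); the cone at (9, 10) is not intersected at this z (z outside [14, 28]); Taking the union: the regions partially overlap (shared area 44.78 mm²), so overlapping operands fuse into one piece — 1 connected region. Overall, the cross-section is a single solid region. Island count = 1.

1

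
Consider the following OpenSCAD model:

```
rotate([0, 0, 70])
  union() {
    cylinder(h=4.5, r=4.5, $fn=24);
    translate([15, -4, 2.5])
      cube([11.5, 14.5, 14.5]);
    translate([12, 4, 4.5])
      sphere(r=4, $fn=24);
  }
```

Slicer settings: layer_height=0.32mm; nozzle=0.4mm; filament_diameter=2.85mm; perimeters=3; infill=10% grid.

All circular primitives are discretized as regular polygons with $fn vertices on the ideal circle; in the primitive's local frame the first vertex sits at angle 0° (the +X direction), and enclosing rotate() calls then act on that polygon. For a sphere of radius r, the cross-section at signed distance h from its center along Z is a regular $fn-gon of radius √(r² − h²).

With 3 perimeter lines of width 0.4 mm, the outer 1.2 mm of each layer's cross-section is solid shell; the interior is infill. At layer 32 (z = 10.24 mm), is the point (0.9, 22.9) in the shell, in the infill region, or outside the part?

At z = 10.24 mm: the cylinder does not reach this height (z outside [0, 4.5]); the 11.5×14.5 cube at (15, -4) contributes its full rectangle; the sphere at (12, 4) does not reach this height (|z−center|=5.740 > r=4); Taking the union: only the 11.5×14.5 cube at (15, -4) is present, so the union is just that shape — 1 connected region; (rotated 70° about Z; rotation is an isometry so areas/perimeters/island counts are preserved). Overall, the cross-section is a single solid region. Undo the 70° rotation: the query point maps to (21.827, 6.987) in the un-rotated model frame. The nearest boundary edge runs (26.50, 10.50)→(15.00, 10.50); distance from the point to it = 3.51 mm. The point is inside the cross-section and 3.51 mm from the nearest boundary — more than the 1.2 mm shell width (3 × 0.4), so it's in the infill interior.

infill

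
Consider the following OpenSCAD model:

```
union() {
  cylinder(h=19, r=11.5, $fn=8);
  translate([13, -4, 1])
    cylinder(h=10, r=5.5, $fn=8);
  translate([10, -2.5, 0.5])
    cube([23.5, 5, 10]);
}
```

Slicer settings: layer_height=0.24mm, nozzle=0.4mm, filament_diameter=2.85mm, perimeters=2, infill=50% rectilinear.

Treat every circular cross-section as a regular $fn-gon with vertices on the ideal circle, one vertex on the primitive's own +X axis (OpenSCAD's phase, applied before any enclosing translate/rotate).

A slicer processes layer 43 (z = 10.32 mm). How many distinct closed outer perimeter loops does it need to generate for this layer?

1

At z = 10.32 mm: the r=11.5 cylinder gives a regular 8-gon of circumradius 11.5 (constant along its height); the r=5.5 cylinder at (13, -4) contributes a regular 8-gon of circumradius 5.5; the 23.5×5 cube at (10, -2.5) contributes its full rectangle; Combining (union): the regions partially overlap (shared area 38.95 mm²), so overlapping operands fuse into one piece — 1 connected region. The result has 1 disconnected region.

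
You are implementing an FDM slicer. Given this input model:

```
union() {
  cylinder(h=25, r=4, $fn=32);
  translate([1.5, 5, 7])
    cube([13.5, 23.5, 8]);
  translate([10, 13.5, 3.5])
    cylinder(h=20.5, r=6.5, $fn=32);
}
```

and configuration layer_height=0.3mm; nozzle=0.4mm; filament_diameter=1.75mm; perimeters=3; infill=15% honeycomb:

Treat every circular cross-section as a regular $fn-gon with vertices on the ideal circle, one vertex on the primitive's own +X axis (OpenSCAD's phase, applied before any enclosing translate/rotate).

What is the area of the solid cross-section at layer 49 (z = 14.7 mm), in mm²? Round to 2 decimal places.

375.53 mm²

At z = 14.7 mm: the cylinder: section is a regular 32-gon, circumradius r=4 (area = (32/2)·4.000²·sin(360°/32) = 49.94 mm²); the cube at (1.5, 5) is present — its section is the full 13.5×23.5 rectangle (area 317.25 mm²); the r=6.5 cylinder at (10, 13.5) contributes a regular 32-gon of circumradius 6.5 (area = (32/2)·6.500²·sin(360°/32) = 131.88 mm²); Taking the union: the regions partially overlap — summed areas 499.07 mm² minus the doubly-counted overlap 123.55 mm² gives 375.53 mm² — area = 375.53 mm². Overall, the cross-section has 2 separate islands. Net area = 375.53 mm².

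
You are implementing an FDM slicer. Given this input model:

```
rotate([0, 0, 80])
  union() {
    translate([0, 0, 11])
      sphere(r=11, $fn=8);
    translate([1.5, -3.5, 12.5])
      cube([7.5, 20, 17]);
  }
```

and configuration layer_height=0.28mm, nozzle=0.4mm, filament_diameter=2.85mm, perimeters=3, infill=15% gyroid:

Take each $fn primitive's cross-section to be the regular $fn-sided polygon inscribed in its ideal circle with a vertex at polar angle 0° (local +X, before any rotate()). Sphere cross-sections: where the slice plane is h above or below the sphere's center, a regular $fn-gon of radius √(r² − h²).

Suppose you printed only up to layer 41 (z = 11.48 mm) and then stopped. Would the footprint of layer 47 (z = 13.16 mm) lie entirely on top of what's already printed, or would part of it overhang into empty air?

part overhangs

Compare the two slices. At z = 11.48: the sphere: section is a regular 8-gon, circumradius = √(r²−h²) = √(11²−0.48²) = 10.990 (area = (8/2)·10.990²·sin(360°/8) = 341.59 mm²); the cube at (1.5, -3.5) is not intersected at this z (z outside [12.5, 29.5]); Merging all regions: only the r=11 sphere is present, so the union is just that shape — area = 341.59 mm²; (whole slice rotated 80° about Z — lengths, areas and connectivity unchanged). At z = 13.16: the r=11 sphere slices to a regular 8-gon of circumradius 10.786 (√(r²−h²) with h=2.16 from center) (area = (8/2)·10.786²·sin(360°/8) = 329.04 mm²); the cube at (1.5, -3.5) is present — its section is the full 7.5×20 rectangle (area 150.00 mm²); Combining (union): the regions partially overlap — summed areas 479.04 mm² minus the doubly-counted overlap 88.95 mm² gives 390.10 mm² — area = 390.10 mm²; (rotated 80° about Z; rotation is an isometry so areas/perimeters/island counts are preserved). Checking containment: at z = 13.16 the cross-section extends beyond the z = 11.48 cross-section by about 59.15 mm².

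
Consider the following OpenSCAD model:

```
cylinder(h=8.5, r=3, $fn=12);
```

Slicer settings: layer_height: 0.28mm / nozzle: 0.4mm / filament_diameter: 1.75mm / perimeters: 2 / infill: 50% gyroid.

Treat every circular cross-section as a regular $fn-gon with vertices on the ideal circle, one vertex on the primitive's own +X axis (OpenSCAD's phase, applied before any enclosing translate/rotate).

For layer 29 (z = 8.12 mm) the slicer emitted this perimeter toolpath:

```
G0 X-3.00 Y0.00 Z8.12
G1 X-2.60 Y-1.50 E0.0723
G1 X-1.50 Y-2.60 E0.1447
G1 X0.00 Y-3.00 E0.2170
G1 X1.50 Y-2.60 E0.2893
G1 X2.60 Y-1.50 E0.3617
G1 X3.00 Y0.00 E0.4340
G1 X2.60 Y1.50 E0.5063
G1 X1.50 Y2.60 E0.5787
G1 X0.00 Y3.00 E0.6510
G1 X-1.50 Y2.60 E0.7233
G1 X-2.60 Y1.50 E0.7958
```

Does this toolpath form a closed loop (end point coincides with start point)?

no

Start point (G0): (-3.00, 0.00). End point (last G1): the path does not return to the start — open.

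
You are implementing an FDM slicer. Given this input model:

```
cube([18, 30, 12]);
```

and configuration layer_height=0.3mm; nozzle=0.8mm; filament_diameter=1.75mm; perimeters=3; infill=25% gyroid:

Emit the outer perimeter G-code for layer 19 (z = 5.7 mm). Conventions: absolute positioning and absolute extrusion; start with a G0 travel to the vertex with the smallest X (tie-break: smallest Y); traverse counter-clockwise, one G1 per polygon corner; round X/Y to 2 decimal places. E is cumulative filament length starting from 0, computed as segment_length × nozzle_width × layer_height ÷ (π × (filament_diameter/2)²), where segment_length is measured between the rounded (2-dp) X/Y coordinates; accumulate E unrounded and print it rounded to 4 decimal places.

G0 X0.00 Y0.00 Z5.70
G1 X18.00 Y0.00 E1.7960
G1 X18.00 Y30.00 E4.7895
G1 X0.00 Y30.00 E6.5855
G1 X0.00 Y0.00 E9.5789

At z = 5.7 mm: the cube is present — its section is the full 18×30 rectangle. The outline is a single polygon with 4 vertices. Extrusion per mm of travel: 0.8 × 0.3 / (π × 0.875²) = 0.099780. Accumulating E over each segment gives final E = 9.5789.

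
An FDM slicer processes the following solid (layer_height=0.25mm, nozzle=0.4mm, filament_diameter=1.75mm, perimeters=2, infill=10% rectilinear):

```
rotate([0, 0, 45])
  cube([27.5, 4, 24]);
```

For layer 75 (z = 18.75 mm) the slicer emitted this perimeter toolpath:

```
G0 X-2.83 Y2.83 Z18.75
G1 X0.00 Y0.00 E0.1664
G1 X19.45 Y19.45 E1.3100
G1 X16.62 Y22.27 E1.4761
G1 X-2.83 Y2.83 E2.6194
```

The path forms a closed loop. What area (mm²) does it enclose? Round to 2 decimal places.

109.98 mm²

Apply the shoelace formula to the sequence of (X, Y) vertices; enclosed area = 109.98 mm².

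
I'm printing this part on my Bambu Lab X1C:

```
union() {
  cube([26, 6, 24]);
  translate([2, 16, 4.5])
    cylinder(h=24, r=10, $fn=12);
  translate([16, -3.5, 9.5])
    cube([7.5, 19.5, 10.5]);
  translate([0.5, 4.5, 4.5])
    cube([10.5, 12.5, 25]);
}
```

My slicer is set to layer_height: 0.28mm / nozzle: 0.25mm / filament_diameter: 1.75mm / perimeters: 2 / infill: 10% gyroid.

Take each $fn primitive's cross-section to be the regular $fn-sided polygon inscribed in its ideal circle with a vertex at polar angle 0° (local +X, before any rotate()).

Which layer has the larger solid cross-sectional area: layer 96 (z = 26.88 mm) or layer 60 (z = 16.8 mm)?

layer 60 (z = 16.8 mm)

Layer 96 (z = 26.88): the cube is absent (z outside [0, 24]); the r=10 cylinder at (2, 16) gives a regular 12-gon of circumradius 10 (constant along its height) (area = (12/2)·10.000²·sin(360°/12) = 300.00 mm²); the cube at (16, -3.5) is absent (z outside [9.5, 20]); the cube at (0.5, 4.5) (footprint 10.5×12.5) is included at this height (area 131.25 mm²); Combining (union): the regions partially overlap — summed areas 431.25 mm² minus the doubly-counted overlap 98.33 mm² gives 332.92 mm² — area = 332.92 mm². So its area = 332.92 mm². Layer 60 (z = 16.8): the cube (footprint 26×6) is included at this height (area 156.00 mm²); the r=10 cylinder at (2, 16) gives a regular 12-gon of circumradius 10 (constant along its height) (area = (12/2)·10.000²·sin(360°/12) = 300.00 mm²); the cube at (16, -3.5) (footprint 7.5×19.5) is included at this height (area 146.25 mm²); the cube at (0.5, 4.5) (footprint 10.5×12.5) is included at this height (area 131.25 mm²); Combining (union): the regions partially overlap — summed areas 733.50 mm² minus the doubly-counted overlap 159.08 mm² gives 574.42 mm² — area = 574.42 mm². So its area = 574.42 mm². Layer 60 is larger (574.42 vs 332.92 mm²).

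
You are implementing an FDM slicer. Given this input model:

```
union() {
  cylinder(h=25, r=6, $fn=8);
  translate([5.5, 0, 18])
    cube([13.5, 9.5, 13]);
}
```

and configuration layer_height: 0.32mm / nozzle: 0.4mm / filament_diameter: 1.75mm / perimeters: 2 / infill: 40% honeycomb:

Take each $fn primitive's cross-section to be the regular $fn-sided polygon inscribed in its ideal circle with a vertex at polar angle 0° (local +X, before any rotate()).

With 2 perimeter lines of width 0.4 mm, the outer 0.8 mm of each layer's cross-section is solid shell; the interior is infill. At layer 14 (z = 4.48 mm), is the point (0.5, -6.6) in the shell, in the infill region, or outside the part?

outside

At z = 4.48 mm: the r=6 cylinder contributes a regular 8-gon of circumradius 6; the cube at (5.5, 0) is absent (z outside [18, 31]); Merging all regions: only the r=6 cylinder is present, so the union is just that shape — 1 connected region. Overall, the cross-section is a single solid region. The nearest boundary edge runs (-0.00, -6.00)→(4.24, -4.24); distance from the point to it = 0.75 mm. The point is not inside any of the regions above, so it lies outside the cross-section (0.75 mm from the nearest boundary).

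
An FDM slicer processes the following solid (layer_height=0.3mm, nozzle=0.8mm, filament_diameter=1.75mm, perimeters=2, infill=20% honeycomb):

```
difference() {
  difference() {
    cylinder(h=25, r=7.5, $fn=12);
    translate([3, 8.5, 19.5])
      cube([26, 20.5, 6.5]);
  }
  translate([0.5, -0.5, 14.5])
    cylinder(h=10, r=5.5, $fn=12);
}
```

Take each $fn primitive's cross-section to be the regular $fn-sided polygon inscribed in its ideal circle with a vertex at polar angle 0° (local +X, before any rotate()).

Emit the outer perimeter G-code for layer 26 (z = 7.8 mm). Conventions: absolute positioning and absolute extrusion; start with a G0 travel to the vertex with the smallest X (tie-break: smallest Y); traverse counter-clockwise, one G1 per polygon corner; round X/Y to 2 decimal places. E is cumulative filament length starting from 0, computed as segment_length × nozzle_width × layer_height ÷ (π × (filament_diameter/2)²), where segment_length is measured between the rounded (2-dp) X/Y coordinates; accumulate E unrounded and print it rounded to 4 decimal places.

G0 X-7.50 Y0.00 Z7.80
G1 X-6.50 Y-3.75 E0.3873
G1 X-3.75 Y-6.50 E0.7753
G1 X0.00 Y-7.50 E1.1626
G1 X3.75 Y-6.50 E1.5498
G1 X6.50 Y-3.75 E1.9379
G1 X7.50 Y0.00 E2.3251
G1 X6.50 Y3.75 E2.7124
G1 X3.75 Y6.50 E3.1004
G1 X0.00 Y7.50 E3.4877
G1 X-3.75 Y6.50 E3.8749
G1 X-6.50 Y3.75 E4.2630
G1 X-7.50 Y0.00 E4.6502

At z = 7.8 mm: the r=7.5 cylinder contributes a regular 12-gon of circumradius 7.5; the cube at (3, 8.5) does not reach this height (z outside [19.5, 26]); Subtracting the remaining from the first: none of the subtracted shapes is present at this height, so the r=7.5 cylinder is unchanged — 1 connected region; the cylinder at (0.5, -0.5) does not reach this height (z outside [14.5, 24.5]); After the difference (first − rest): none of the subtracted shapes is present at this height, so that combined region is unchanged — 1 connected region. The outline is a single polygon with 12 vertices. Extrusion per mm of travel: 0.8 × 0.3 / (π × 0.875²) = 0.099780. Accumulating E over each segment gives final E = 4.6502.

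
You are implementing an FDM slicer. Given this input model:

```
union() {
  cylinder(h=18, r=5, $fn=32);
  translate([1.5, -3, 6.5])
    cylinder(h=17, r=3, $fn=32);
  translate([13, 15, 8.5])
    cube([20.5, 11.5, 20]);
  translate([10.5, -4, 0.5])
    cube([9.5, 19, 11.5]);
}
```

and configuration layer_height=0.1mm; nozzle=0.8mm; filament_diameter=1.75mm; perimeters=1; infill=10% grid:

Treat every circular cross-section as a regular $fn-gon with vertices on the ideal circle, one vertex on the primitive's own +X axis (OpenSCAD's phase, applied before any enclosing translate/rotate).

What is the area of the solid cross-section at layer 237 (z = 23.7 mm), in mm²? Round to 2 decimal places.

At z = 23.7 mm: the cylinder is absent (z outside [0, 18]); the cylinder at (1.5, -3) is absent (z outside [6.5, 23.5]); the 20.5×11.5 cube at (13, 15) contributes its full rectangle (area 235.75 mm²); the cube at (10.5, -4) does not reach this height (z outside [0.5, 12]); Merging all regions: only the 20.5×11.5 cube at (13, 15) is present, so the union is just that shape — area = 235.75 mm². Overall, the cross-section is a single solid region. Net area = 235.75 mm².

235.75 mm²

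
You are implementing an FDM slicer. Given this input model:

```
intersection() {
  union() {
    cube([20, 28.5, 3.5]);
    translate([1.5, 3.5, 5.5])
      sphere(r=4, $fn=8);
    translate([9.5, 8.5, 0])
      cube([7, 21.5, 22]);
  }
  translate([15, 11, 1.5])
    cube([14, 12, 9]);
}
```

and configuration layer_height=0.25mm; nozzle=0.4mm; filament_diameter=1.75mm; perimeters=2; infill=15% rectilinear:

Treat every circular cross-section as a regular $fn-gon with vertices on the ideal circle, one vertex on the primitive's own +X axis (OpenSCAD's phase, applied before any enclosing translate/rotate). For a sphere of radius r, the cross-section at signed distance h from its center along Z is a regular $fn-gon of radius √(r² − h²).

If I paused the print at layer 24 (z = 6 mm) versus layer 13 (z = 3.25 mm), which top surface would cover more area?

layer 13 (z = 3.25 mm)

Layer 24 (z = 6): the cube does not reach this height (z outside [0, 3.5]); the r=4 sphere at (1.5, 3.5) slices to a regular 8-gon of circumradius 3.969 (√(r²−h²) with h=0.5 from center) (area = (8/2)·3.969²·sin(360°/8) = 44.55 mm²); the cube at (9.5, 8.5) (footprint 7×21.5) is included at this height (area 150.50 mm²); Taking the union: the 2 present regions are separate (no shared area or edge), so areas and boundary lengths simply add and each stays a separate island — area = 195.05 mm²; the 14×12 cube at (15, 11) contributes its full rectangle (area 168.00 mm²); Taking the intersection: the 14×12 cube at (15, 11) partially overlaps the result so far; clipping to the common part keeps 18.00 mm² — area = 18.00 mm². So its area = 18.00 mm². Layer 13 (z = 3.25): the 20×28.5 cube contributes its full rectangle (area 570.00 mm²); the r=4 sphere at (1.5, 3.5) contributes a regular 8-gon of circumradius √(4²−2.25²) = 3.307 (area = (8/2)·3.307²·sin(360°/8) = 30.94 mm²); the cube at (9.5, 8.5) is present — its section is the full 7×21.5 rectangle (area 150.50 mm²); Combining (union): the regions partially overlap — summed areas 751.44 mm² minus the doubly-counted overlap 164.46 mm² gives 586.98 mm² — area = 586.98 mm²; the 14×12 cube at (15, 11) contributes its full rectangle (area 168.00 mm²); Keeping only the common overlap: the 14×12 cube at (15, 11) partially overlaps the result so far; clipping to the common part keeps 60.00 mm² — area = 60.00 mm². So its area = 60.00 mm². Layer 13 is larger (60.00 vs 18.00 mm²).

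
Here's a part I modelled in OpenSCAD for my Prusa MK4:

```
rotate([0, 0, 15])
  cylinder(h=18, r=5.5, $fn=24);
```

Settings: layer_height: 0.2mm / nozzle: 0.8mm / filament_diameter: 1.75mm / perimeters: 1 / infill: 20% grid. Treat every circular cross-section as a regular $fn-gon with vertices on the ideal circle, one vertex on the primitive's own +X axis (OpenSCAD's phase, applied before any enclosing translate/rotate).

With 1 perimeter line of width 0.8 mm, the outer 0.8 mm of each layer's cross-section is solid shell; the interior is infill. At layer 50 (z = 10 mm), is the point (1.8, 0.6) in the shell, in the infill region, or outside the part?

infill

At z = 10 mm: the r=5.5 cylinder gives a regular 24-gon of circumradius 5.5 (constant along its height); (rotated 15° about Z; rotation is an isometry so areas/perimeters/island counts are preserved). Overall, the cross-section is a single solid region. Undo the 15° rotation: the query point maps to (1.894, 0.114) in the un-rotated model frame. The nearest boundary edge runs (5.50, 0.00)→(5.31, 1.42); distance from the point to it = 3.56 mm. The point is inside the cross-section and 3.56 mm from the nearest boundary — more than the 0.8 mm shell width (1 × 0.8), so it's in the infill interior.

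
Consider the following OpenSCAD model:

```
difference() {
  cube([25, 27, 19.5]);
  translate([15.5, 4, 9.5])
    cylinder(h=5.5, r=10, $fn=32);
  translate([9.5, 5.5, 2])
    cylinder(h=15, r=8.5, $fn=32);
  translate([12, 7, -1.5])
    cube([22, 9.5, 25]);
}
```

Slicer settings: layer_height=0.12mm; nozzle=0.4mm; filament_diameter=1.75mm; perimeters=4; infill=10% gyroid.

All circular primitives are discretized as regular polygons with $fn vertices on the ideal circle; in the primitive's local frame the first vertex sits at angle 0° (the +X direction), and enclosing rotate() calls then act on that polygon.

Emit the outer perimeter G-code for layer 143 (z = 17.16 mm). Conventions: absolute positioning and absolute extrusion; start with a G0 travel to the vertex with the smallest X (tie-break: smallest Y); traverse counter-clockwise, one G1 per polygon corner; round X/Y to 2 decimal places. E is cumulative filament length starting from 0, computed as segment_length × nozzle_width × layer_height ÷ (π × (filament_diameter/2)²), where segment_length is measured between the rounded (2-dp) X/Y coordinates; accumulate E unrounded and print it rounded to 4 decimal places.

G0 X0.00 Y0.00 Z17.16
G1 X25.00 Y0.00 E0.4989
G1 X25.00 Y7.00 E0.6386
G1 X12.00 Y7.00 E0.8980
G1 X12.00 Y16.50 E1.0876
G1 X25.00 Y16.50 E1.3470
G1 X25.00 Y27.00 E1.5566
G1 X0.00 Y27.00 E2.0555
G1 X0.00 Y0.00 E2.5943

At z = 17.16 mm: the cube is present — its section is the full 25×27 rectangle; the cylinder at (15.5, 4) is not intersected at this z (z outside [9.5, 15]); the cylinder at (9.5, 5.5) does not reach this height (z outside [2, 17]); the cube at (12, 7) is present — its section is the full 22×9.5 rectangle; After the difference (first − rest): starting from the 25×27 cube, the 22×9.5 cube at (12, 7) partially overlaps it — only the 123.50 mm² overlap (of its 209.00 mm²) is removed, clipping the outline — 1 connected region. The outline is a single polygon with 8 vertices. Extrusion per mm of travel: 0.4 × 0.12 / (π × 0.875²) = 0.019956. Accumulating E over each segment gives final E = 2.5943.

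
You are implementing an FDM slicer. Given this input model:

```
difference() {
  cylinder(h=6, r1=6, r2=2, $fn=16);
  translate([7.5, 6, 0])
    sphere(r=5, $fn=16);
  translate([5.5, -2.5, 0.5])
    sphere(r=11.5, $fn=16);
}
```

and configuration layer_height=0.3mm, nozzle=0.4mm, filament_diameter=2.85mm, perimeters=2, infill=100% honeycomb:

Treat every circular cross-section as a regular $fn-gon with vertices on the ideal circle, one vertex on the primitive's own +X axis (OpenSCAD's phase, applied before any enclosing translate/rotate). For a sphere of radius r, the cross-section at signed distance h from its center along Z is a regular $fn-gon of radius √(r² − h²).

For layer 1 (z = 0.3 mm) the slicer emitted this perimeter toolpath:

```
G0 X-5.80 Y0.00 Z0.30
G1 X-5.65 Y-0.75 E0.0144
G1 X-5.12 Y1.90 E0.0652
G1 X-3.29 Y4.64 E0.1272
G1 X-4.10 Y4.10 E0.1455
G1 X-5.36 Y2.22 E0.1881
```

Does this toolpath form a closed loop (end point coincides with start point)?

no

Start point (G0): (-5.80, 0.00). End point (last G1): the path does not return to the start — open.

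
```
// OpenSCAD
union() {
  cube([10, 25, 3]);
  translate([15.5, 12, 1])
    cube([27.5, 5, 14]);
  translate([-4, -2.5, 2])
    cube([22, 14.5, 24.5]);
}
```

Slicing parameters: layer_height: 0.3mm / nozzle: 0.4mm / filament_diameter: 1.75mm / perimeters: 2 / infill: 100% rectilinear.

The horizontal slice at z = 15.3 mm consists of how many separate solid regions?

At z = 15.3 mm: the cube does not reach this height (z outside [0, 3]); the cube at (15.5, 12) is not intersected at this z (z outside [1, 15]); the cube at (-4, -2.5) (footprint 22×14.5) is included at this height; Merging all regions: only the 22×14.5 cube at (-4, -2.5) is present, so the union is just that shape — 1 connected region. The result has 1 disconnected region.

1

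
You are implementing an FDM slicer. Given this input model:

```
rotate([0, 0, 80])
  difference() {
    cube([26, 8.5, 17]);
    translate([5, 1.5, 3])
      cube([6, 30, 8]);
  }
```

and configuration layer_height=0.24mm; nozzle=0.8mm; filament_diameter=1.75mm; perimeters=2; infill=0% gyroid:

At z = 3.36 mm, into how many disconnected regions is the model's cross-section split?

At z = 3.36 mm: the cube is present — its section is the full 26×8.5 rectangle; the cube at (5, 1.5) is present — its section is the full 6×30 rectangle; After the difference (first − rest): starting from the 26×8.5 cube, the 6×30 cube at (5, 1.5) partially overlaps it — only the 42.00 mm² overlap (of its 180.00 mm²) is removed, clipping the outline — 1 connected region; (whole slice rotated 80° about Z — lengths, areas and connectivity unchanged). The result has 1 disconnected region.

1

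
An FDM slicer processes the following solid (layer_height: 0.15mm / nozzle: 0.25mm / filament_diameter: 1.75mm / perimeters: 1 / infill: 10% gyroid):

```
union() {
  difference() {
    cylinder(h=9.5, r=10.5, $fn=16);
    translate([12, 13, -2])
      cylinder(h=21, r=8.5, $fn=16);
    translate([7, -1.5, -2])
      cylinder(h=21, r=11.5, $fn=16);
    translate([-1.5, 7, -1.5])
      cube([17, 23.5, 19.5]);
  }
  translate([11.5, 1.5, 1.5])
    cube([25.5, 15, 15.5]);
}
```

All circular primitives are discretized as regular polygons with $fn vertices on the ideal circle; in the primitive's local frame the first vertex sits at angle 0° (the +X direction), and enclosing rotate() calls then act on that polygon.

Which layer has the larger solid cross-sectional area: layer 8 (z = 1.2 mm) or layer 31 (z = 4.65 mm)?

Layer 8 (z = 1.2): the cylinder: section is a regular 16-gon, circumradius r=10.5 (area = (16/2)·10.500²·sin(360°/16) = 337.53 mm²); the r=8.5 cylinder at (12, 13) contributes a regular 16-gon of circumradius 8.5 (area = (16/2)·8.500²·sin(360°/16) = 221.19 mm²); the r=11.5 cylinder at (7, -1.5) contributes a regular 16-gon of circumradius 11.5 (area = (16/2)·11.500²·sin(360°/16) = 404.88 mm²); the cube at (-1.5, 7) (footprint 17×23.5) is included at this height (area 399.50 mm²); Subtracting the remaining from the first: starting from the r=10.5 cylinder (337.53 mm²), the r=8.5 cylinder at (12, 13) partially overlaps it — only the 4.33 mm² overlap (of its 221.19 mm²) is removed, clipping the outline; the r=11.5 cylinder at (7, -1.5) partially overlaps it — only the 212.76 mm² overlap (of its 404.88 mm²) is removed, clipping the outline; the 17×23.5 cube at (-1.5, 7) partially overlaps it — only the 10.94 mm² overlap (of its 399.50 mm²) is removed, clipping the outline — area = 109.50 mm²; the cube at (11.5, 1.5) is absent (z outside [1.5, 17]); Combining (union): only that combined region is present, so the union is just that shape — area = 109.50 mm². So its area = 109.50 mm². Layer 31 (z = 4.65): the cylinder: section is a regular 16-gon, circumradius r=10.5 (area = (16/2)·10.500²·sin(360°/16) = 337.53 mm²); the cylinder at (12, 13): section is a regular 16-gon, circumradius r=8.5 (area = (16/2)·8.500²·sin(360°/16) = 221.19 mm²); the r=11.5 cylinder at (7, -1.5) contributes a regular 16-gon of circumradius 11.5 (area = (16/2)·11.500²·sin(360°/16) = 404.88 mm²); the 17×23.5 cube at (-1.5, 7) contributes its full rectangle (area 399.50 mm²); Taking the first minus the rest: starting from the r=10.5 cylinder (337.53 mm²), the r=8.5 cylinder at (12, 13) partially overlaps it — only the 4.33 mm² overlap (of its 221.19 mm²) is removed, clipping the outline; the r=11.5 cylinder at (7, -1.5) partially overlaps it — only the 212.76 mm² overlap (of its 404.88 mm²) is removed, clipping the outline; the 17×23.5 cube at (-1.5, 7) partially overlaps it — only the 10.94 mm² overlap (of its 399.50 mm²) is removed, clipping the outline — area = 109.50 mm²; the cube at (11.5, 1.5) is present — its section is the full 25.5×15 rectangle (area 382.50 mm²); Merging all regions: the 2 present regions are separate (no shared area or edge), so areas and boundary lengths simply add and each stays a separate island — area = 492.00 mm². So its area = 492.00 mm². Layer 31 is larger (492.00 vs 109.50 mm²).

layer 31 (z = 4.65 mm)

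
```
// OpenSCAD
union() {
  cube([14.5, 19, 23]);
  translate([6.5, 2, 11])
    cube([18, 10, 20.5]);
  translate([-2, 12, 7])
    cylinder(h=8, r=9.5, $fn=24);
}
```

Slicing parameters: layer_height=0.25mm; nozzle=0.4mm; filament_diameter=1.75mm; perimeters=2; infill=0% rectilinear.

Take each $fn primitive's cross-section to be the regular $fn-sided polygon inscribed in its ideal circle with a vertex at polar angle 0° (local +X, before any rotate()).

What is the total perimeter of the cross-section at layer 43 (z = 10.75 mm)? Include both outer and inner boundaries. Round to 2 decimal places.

85.17 mm

At z = 10.75 mm: the 14.5×19 cube contributes its full rectangle (perimeter 67.00 mm); the cube at (6.5, 2) is absent (z outside [11, 31.5]); the cylinder at (-2, 12): section is a regular 24-gon, circumradius r=9.5 (perimeter = 2·24·9.500·sin(180°/24) = 59.52 mm); Merging all regions: the regions partially overlap (shared area 96.78 mm²), so the edge portions inside another operand are dropped and the merged outline is re-measured after clipping — boundary = 85.17 mm. Overall, the cross-section is a single solid region. Total boundary length (outer) = 85.17 mm.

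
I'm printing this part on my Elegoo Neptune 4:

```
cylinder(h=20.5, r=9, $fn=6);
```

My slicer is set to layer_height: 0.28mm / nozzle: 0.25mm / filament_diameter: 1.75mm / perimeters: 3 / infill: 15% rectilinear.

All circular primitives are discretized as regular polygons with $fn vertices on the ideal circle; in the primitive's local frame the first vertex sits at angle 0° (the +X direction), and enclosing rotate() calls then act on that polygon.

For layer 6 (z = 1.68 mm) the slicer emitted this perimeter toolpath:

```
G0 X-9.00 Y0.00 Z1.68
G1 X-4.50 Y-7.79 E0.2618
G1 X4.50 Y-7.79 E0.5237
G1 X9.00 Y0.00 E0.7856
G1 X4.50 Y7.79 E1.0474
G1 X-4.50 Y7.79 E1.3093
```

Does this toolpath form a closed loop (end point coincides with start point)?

Start point (G0): (-9.00, 0.00). End point (last G1): the path does not return to the start — open.

no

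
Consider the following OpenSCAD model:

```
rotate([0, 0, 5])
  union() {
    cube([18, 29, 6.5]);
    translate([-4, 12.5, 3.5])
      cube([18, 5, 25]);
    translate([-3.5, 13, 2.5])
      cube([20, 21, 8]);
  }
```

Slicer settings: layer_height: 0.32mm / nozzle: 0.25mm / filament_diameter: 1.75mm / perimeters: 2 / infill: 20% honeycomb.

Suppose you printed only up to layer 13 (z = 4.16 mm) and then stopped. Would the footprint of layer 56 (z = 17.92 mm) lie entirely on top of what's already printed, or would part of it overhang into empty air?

Compare the two slices. At z = 4.16: the cube is present — its section is the full 18×29 rectangle (area 522.00 mm²); the cube at (-4, 12.5) (footprint 18×5) is included at this height (area 90.00 mm²); the cube at (-3.5, 13) is present — its section is the full 20×21 rectangle (area 420.00 mm²); Taking the union: the regions partially overlap — summed areas 1032.00 mm² minus the doubly-counted overlap 349.75 mm² gives 682.25 mm² — area = 682.25 mm²; (whole slice rotated 5° about Z — lengths, areas and connectivity unchanged). At z = 17.92: the cube is absent (z outside [0, 6.5]); the cube at (-4, 12.5) is present — its section is the full 18×5 rectangle (area 90.00 mm²); the cube at (-3.5, 13) does not reach this height (z outside [2.5, 10.5]); Combining (union): only the 18×5 cube at (-4, 12.5) is present, so the union is just that shape — area = 90.00 mm²; (rotated 5° about Z; rotation is an isometry so areas/perimeters/island counts are preserved). Checking containment: the cross-section at z = 17.92 is a subset of the cross-section at z = 4.16.

entirely on top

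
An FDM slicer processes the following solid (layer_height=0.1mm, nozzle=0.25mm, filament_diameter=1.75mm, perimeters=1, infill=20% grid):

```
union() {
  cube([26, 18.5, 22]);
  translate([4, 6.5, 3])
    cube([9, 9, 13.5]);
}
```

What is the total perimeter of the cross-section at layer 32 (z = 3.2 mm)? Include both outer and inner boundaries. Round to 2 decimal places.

89.00 mm

At z = 3.2 mm: the 26×18.5 cube contributes its full rectangle (perimeter 89.00 mm); the 9×9 cube at (4, 6.5) contributes its full rectangle (perimeter 36.00 mm); Taking the union: the 9×9 cube at (4, 6.5) lies entirely inside the 26×18.5 cube, so the union is just the 26×18.5 cube — boundary = 89.00 mm. Overall, the cross-section is a single solid region. Total boundary length (outer) = 89.00 mm.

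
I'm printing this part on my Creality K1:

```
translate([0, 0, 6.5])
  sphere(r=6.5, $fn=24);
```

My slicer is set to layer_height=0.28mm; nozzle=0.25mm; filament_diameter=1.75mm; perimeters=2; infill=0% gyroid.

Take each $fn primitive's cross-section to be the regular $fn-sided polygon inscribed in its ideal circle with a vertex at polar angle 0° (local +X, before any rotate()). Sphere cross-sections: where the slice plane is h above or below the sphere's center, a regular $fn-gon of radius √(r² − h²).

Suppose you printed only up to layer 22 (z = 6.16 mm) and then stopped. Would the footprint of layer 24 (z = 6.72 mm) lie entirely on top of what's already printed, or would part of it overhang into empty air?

entirely on top

Compare the two slices. At z = 6.16: the sphere: section is a regular 24-gon, circumradius = √(r²−h²) = √(6.5²−0.34²) = 6.491 (area = (24/2)·6.491²·sin(360°/24) = 130.86 mm²). At z = 6.72: the sphere: section is a regular 24-gon, circumradius = √(r²−h²) = √(6.5²−0.22²) = 6.496 (area = (24/2)·6.496²·sin(360°/24) = 131.07 mm²). Checking containment: the cross-section at z = 6.72 is a subset of the cross-section at z = 6.16.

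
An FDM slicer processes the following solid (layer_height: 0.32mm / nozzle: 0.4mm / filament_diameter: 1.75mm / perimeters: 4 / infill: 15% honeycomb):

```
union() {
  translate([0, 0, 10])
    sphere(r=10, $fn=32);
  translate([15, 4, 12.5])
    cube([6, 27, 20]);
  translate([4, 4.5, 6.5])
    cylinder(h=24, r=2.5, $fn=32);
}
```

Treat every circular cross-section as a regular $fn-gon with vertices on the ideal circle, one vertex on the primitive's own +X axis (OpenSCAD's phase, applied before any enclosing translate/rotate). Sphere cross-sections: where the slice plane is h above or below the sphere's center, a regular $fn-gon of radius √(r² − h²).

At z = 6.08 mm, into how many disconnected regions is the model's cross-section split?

1

At z = 6.08 mm: the sphere: section is a regular 32-gon, circumradius = √(r²−h²) = √(10²−3.92²) = 9.200; the cube at (15, 4) is not intersected at this z (z outside [12.5, 32.5]); the cylinder at (4, 4.5) is absent (z outside [6.5, 30.5]); Combining (union): only the r=10 sphere is present, so the union is just that shape — 1 connected region. The result has 1 disconnected region.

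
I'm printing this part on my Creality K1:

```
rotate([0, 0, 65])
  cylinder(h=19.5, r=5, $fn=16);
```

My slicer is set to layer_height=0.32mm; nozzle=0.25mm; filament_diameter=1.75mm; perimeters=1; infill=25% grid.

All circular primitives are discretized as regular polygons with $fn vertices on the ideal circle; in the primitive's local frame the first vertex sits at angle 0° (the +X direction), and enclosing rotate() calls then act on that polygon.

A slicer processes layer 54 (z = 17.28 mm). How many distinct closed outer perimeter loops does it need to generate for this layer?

1

At z = 17.28 mm: the r=5 cylinder gives a regular 16-gon of circumradius 5 (constant along its height); (rotated 65° about Z; rotation is an isometry so areas/perimeters/island counts are preserved). The result has 1 disconnected region.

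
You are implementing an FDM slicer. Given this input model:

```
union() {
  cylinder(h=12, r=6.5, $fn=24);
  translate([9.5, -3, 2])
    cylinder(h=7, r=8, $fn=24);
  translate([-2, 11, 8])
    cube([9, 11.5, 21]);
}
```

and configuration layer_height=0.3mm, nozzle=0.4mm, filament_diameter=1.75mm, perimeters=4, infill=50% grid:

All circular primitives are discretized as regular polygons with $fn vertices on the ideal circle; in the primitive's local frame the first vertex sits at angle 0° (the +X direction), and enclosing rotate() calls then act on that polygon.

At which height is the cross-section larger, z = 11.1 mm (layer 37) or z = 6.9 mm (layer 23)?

Layer 37 (z = 11.1): the cylinder: section is a regular 24-gon, circumradius r=6.5 (area = (24/2)·6.500²·sin(360°/24) = 131.22 mm²); the cylinder at (9.5, -3) is absent (z outside [2, 9]); the 9×11.5 cube at (-2, 11) contributes its full rectangle (area 103.50 mm²); Combining (union): the 2 present regions are separate (no shared area or edge), so areas and boundary lengths simply add and each stays a separate island — area = 234.72 mm². So its area = 234.72 mm². Layer 23 (z = 6.9): the r=6.5 cylinder contributes a regular 24-gon of circumradius 6.5 (area = (24/2)·6.500²·sin(360°/24) = 131.22 mm²); the cylinder at (9.5, -3): section is a regular 24-gon, circumradius r=8 (area = (24/2)·8.000²·sin(360°/24) = 198.77 mm²); the cube at (-2, 11) does not reach this height (z outside [8, 29]); Merging all regions: the regions partially overlap — summed areas 329.99 mm² minus the doubly-counted overlap 31.78 mm² gives 298.22 mm² — area = 298.22 mm². So its area = 298.22 mm². Layer 23 is larger (298.22 vs 234.72 mm²).

layer 23 (z = 6.9 mm)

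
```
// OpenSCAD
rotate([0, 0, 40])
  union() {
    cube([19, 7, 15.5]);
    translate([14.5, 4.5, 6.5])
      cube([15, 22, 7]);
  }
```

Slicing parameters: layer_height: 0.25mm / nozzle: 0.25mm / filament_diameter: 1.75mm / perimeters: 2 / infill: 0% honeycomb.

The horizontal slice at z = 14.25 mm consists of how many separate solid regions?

At z = 14.25 mm: the 19×7 cube contributes its full rectangle; the cube at (14.5, 4.5) does not reach this height (z outside [6.5, 13.5]); Merging all regions: only the 19×7 cube is present, so the union is just that shape — 1 connected region; (whole slice rotated 40° about Z — lengths, areas and connectivity unchanged). The result has 1 disconnected region.

1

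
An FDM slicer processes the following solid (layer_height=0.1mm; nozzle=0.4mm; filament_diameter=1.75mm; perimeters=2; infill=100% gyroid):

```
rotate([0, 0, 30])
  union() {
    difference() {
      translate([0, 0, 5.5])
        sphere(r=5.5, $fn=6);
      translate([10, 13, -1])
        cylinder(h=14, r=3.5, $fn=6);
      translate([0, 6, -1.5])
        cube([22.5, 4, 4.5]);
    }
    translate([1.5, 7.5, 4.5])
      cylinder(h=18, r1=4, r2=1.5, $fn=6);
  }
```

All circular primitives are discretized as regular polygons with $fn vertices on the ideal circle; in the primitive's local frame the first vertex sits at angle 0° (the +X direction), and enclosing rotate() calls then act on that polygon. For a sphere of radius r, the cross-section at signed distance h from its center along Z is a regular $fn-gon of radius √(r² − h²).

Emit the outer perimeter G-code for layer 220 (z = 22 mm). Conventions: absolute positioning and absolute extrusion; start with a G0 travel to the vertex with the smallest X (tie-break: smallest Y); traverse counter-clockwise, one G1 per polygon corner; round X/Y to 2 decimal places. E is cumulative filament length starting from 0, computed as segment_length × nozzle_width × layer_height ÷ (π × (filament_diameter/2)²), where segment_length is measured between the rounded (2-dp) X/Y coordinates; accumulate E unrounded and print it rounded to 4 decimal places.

At z = 22 mm: the sphere is not intersected at this z (|z−center|=16.500 > r=5.5); the cylinder at (10, 13) is not intersected at this z (z outside [-1, 13]); the cube at (0, 6) is not intersected at this z (z outside [-1.5, 3]); Subtracting the remaining from the first: the first operand is absent here, so nothing remains; the cone at (1.5, 7.5) (r1=4→r2=1.5) has section circumradius 1.569 here — a regular 6-gon; Taking the union: only the cone at (1.5, 7.5) is present, so the union is just that shape — 1 connected region; (rotated 30° about Z; rotation is an isometry so areas/perimeters/island counts are preserved). The outline is a single polygon with 6 vertices. Extrusion per mm of travel: 0.4 × 0.1 / (π × 0.875²) = 0.016630. Accumulating E over each segment gives final E = 0.1565.

G0 X-3.81 Y6.46 Z22.00
G1 X-2.45 Y5.68 E0.0261
G1 X-1.09 Y6.46 E0.0521
G1 X-1.09 Y8.03 E0.0783
G1 X-2.45 Y8.81 E0.1043
G1 X-3.81 Y8.03 E0.1304
G1 X-3.81 Y6.46 E0.1565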